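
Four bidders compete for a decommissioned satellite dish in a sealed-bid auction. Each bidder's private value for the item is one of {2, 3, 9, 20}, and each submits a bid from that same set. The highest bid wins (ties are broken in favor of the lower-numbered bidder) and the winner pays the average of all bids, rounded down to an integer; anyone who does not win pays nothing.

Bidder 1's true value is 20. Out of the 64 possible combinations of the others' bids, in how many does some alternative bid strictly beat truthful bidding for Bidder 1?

Others bid (2, 2, 2): truth gives 14; bid 2 gives 18 > 14. Violating.
Others bid (2, 2, 3): truth gives 14; bid 3 gives 18 > 14. Violating.
Others bid (2, 2, 9): truth gives 12; bid 9 gives 15 > 12. Violating.
Others bid (2, 3, 2): truth gives 14; bid 3 gives 18 > 14. Violating.
Others bid (2, 2, 20): truth gives 9; no alternative beats it.
Others bid (2, 3, 20): truth gives 9; no alternative beats it.
(Checking all 64 profiles: 27 have a profitable deviation, 37 do not.)

27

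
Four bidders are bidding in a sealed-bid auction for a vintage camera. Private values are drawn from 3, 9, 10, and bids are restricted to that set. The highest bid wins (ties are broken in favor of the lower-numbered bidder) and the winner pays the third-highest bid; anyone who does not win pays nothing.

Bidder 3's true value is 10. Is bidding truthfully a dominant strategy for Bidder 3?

Check each profile of the others' bids and compare truth against every alternative bid.
Others bid (3, 3, 10): truth gives 7, best alternative gives 0.
Others bid (3, 9, 3): truth gives 7, best alternative gives 0.
Others bid (9, 3, 3): truth gives 7, best alternative gives 0.
Others bid (3, 9, 9): truth gives 1, best alternative gives 0.
Others bid (3, 9, 10): truth gives 1, best alternative gives 0.
Others bid (9, 3, 9): truth gives 1, best alternative gives 0.
(Remaining 21 profiles checked similarly; truth is weakly best in each.)
In every case the truthful bid is at least as good as any alternative, so it is a dominant strategy.

Yes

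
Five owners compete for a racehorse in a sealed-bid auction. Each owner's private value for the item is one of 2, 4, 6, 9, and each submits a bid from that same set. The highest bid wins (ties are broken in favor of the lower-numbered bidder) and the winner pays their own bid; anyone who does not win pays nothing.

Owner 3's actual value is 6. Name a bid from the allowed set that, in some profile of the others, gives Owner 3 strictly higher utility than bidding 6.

4

Suppose Owner 1 bids 2, Owner 2 bids 2, Owner 4 bids 2 and Owner 5 bids 2.
Bid 6: wins, pays 6, utility 6 - 6 = 0.
Bid 4: wins, pays 4, utility 6 - 4 = 2.
So bidding 4 beats truth here (2 > 0).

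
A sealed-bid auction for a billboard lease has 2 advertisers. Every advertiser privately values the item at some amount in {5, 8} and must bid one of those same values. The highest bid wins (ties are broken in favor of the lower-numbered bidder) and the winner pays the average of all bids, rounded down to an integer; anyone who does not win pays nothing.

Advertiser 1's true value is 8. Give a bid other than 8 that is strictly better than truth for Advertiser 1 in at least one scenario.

5

Suppose Advertiser 2 bids 5.
Bid 8: wins, pays 6, utility 8 - 6 = 2.
Bid 5: wins, pays 5, utility 8 - 5 = 3.
So bidding 5 beats truth here (3 > 2).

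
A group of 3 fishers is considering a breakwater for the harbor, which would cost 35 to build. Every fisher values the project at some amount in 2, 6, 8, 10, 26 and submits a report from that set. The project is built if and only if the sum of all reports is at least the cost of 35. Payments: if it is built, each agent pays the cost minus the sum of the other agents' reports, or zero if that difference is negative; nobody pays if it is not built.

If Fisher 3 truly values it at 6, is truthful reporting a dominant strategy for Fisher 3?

Check each profile of the others' reports and compare truth against every alternative report.
Others report (10, 26): truth gives 6, best alternative gives 6.
Others report (26, 10): truth gives 6, best alternative gives 6.
Others report (26, 26): truth gives 6, best alternative gives 6.
Others report (8, 26): truth gives 5, best alternative gives 5.
Others report (26, 8): truth gives 5, best alternative gives 5.
Others report (6, 26): truth gives 3, best alternative gives 3.
(Remaining 19 profiles checked similarly; truth is weakly best in each.)
In every case the truthful report is at least as good as any alternative, so it is a dominant strategy.

Yes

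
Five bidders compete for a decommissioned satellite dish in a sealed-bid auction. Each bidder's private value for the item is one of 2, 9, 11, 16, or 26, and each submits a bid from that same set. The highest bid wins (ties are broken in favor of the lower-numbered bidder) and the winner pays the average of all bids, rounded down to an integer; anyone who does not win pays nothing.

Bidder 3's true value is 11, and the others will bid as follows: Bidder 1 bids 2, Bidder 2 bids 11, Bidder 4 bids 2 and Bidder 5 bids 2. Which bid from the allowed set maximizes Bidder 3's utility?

16

Bid 2: loses, pays 0, utility 0.
Bid 9: loses, pays 0, utility 0.
Bid 11: loses, pays 0, utility 0.
Bid 16: wins, pays 6, utility 11 - 6 = 5.
Bid 26: wins, pays 8, utility 11 - 8 = 3.
The best choice is 16 with utility 5.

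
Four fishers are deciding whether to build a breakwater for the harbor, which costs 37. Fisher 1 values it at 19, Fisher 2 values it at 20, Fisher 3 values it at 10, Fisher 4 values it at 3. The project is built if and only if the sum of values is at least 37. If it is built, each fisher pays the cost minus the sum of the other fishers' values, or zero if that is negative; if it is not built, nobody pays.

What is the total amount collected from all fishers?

Total value 52 ≥ cost 37, so it is built.
Fisher 1: others sum to 33; max(0, 37 - 33) = 4.
Fisher 2: others sum to 32; max(0, 37 - 32) = 5.
Fisher 3: others sum to 42; max(0, 37 - 42) = 0.
Fisher 4: others sum to 49; max(0, 37 - 49) = 0.
Total collected = 4 + 5 + 0 + 0 = 9.

9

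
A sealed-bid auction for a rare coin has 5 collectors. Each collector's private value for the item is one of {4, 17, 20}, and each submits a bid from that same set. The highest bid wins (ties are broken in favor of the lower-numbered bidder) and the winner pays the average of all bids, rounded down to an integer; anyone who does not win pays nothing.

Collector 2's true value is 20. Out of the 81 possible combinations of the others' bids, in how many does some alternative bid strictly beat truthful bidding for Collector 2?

5

Others bid (4, 4, 4, 4): truth gives 13; bid 17 gives 14 > 13. Violating.
Others bid (4, 4, 17, 17): truth gives 8; bid 17 gives 9 > 8. Violating.
Others bid (4, 17, 4, 17): truth gives 8; bid 17 gives 9 > 8. Violating.
Others bid (4, 17, 17, 4): truth gives 8; bid 17 gives 9 > 8. Violating.
Others bid (4, 4, 4, 17): truth gives 11; no alternative beats it.
Others bid (4, 4, 4, 20): truth gives 10; no alternative beats it.
(Checking all 81 profiles: 5 have a profitable deviation, 76 do not.)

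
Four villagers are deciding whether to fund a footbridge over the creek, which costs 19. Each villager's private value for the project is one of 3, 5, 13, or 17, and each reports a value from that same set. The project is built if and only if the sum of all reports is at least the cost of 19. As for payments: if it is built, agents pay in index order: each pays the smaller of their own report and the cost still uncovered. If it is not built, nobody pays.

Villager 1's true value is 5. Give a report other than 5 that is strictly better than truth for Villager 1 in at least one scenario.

Suppose Villager 2 reports 3, Villager 3 reports 3 and Villager 4 reports 13.
Report 5: project built, pays 5, utility 5 - 5 = 0.
Report 3: project built, pays 3, utility 5 - 3 = 2.
So reporting 3 beats truth here (2 > 0).

3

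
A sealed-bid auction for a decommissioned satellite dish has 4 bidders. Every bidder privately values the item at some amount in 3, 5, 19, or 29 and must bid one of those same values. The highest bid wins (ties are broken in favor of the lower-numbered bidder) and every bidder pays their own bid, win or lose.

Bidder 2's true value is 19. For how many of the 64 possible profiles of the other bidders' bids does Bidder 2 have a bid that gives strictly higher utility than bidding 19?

50

Others bid (3, 3, 3): truth gives 0; bid 5 gives 14 > 0. Violating.
Others bid (3, 3, 5): truth gives 0; bid 5 gives 14 > 0. Violating.
Others bid (3, 3, 29): truth gives -19; bid 3 gives -3 > -19. Violating.
Others bid (3, 5, 3): truth gives 0; bid 5 gives 14 > 0. Violating.
Others bid (3, 3, 19): truth gives 0; no alternative beats it.
Others bid (3, 5, 19): truth gives 0; no alternative beats it.
(Checking all 64 profiles: 50 have a profitable deviation, 14 do not.)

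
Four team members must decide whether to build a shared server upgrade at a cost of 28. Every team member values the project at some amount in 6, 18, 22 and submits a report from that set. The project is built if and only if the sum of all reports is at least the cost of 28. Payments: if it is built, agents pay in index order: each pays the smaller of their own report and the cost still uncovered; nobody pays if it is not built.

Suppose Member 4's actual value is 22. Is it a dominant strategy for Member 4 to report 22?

Check each profile of the others' reports and compare truth against every alternative report.
Others report (6, 6, 18): truth gives 22, best alternative gives 22.
Others report (6, 6, 22): truth gives 22, best alternative gives 22.
Others report (6, 18, 6): truth gives 22, best alternative gives 22.
Others report (6, 18, 18): truth gives 22, best alternative gives 22.
Others report (6, 18, 22): truth gives 22, best alternative gives 22.
Others report (6, 22, 6): truth gives 22, best alternative gives 22.
(Remaining 21 profiles checked similarly; truth is weakly best in each.)
In every case the truthful report is at least as good as any alternative, so it is a dominant strategy.

Yes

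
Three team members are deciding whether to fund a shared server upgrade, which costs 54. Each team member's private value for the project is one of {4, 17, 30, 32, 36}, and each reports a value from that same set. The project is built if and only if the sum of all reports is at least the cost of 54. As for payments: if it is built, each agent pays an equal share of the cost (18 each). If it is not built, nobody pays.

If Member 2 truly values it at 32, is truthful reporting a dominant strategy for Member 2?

No

Consider the case where Member 1 reports 4 and Member 3 reports 17.
Truthful report 32: project not built, utility 0.
Report 36 instead: project built, pays 18, utility 32 - 18 = 14.
Since 14 > 0, reporting 36 is strictly better here, so truthful reporting is not dominant.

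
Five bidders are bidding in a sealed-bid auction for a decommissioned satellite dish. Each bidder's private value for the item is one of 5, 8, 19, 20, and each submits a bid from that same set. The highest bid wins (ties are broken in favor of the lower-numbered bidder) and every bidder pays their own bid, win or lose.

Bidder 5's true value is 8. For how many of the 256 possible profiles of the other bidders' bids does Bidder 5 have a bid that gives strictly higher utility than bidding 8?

255

Others bid (5, 5, 5, 8): truth gives -8; bid 5 gives -5 > -8. Violating.
Others bid (5, 5, 5, 19): truth gives -8; bid 5 gives -5 > -8. Violating.
Others bid (5, 5, 5, 20): truth gives -8; bid 5 gives -5 > -8. Violating.
Others bid (5, 5, 8, 5): truth gives -8; bid 5 gives -5 > -8. Violating.
Others bid (5, 5, 5, 5): truth gives 0; no alternative beats it.
(Checking all 256 profiles: 255 have a profitable deviation, 1 does not.)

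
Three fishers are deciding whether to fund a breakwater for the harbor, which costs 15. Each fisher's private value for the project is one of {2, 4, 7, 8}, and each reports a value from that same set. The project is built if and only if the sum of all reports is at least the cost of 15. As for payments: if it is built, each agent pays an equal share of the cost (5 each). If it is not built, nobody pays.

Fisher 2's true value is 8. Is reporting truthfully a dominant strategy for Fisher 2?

Check each profile of the others' reports and compare truth against every alternative report.
Others report (2, 7): truth gives 3, best alternative gives 3.
Others report (2, 8): truth gives 3, best alternative gives 3.
Others report (4, 4): truth gives 3, best alternative gives 3.
Others report (4, 7): truth gives 3, best alternative gives 3.
Others report (4, 8): truth gives 3, best alternative gives 3.
Others report (7, 2): truth gives 3, best alternative gives 3.
(Remaining 10 profiles checked similarly; truth is weakly best in each.)
In every case the truthful report is at least as good as any alternative, so it is a dominant strategy.

Yes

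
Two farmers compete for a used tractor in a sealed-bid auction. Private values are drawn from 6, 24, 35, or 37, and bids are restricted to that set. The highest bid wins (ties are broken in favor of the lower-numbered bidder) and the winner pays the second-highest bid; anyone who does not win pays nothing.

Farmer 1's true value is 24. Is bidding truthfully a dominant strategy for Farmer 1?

Yes

Check each profile of the others' bids and compare truth against every alternative bid.
Others bid (6): truth gives 18, best alternative gives 18.
Others bid (24): truth gives 0, best alternative gives 0.
Others bid (35): truth gives 0, best alternative gives 0.
Others bid (37): truth gives 0, best alternative gives 0.
In every case the truthful bid is at least as good as any alternative, so it is a dominant strategy.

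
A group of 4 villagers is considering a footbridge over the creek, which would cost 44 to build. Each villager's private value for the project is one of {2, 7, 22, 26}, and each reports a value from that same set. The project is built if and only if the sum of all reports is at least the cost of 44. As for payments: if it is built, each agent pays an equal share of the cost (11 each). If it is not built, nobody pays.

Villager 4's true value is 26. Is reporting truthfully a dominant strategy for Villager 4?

Check each profile of the others' reports and compare truth against every alternative report.
Others report (7, 7, 7): truth gives 15, best alternative gives 0.
Others report (2, 2, 22): truth gives 15, best alternative gives 15.
Others report (2, 2, 26): truth gives 15, best alternative gives 15.
Others report (2, 7, 22): truth gives 15, best alternative gives 15.
Others report (2, 7, 26): truth gives 15, best alternative gives 15.
Others report (2, 22, 2): truth gives 15, best alternative gives 15.
(Remaining 58 profiles checked similarly; truth is weakly best in each.)
In every case the truthful report is at least as good as any alternative, so it is a dominant strategy.

Yes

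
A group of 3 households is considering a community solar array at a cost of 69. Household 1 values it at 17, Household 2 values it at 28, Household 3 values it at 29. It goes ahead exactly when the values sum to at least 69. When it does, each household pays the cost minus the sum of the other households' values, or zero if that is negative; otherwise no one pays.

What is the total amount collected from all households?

59

Total value 74 ≥ cost 69, so it is built.
Household 1: others sum to 57; max(0, 69 - 57) = 12.
Household 2: others sum to 46; max(0, 69 - 46) = 23.
Household 3: others sum to 45; max(0, 69 - 45) = 24.
Total collected = 12 + 23 + 24 = 59.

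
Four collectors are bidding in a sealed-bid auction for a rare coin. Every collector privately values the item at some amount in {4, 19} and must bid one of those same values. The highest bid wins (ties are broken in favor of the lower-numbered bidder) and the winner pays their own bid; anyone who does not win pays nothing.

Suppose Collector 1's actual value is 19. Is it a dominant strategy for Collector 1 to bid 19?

Consider the case where Collector 2 bids 4, Collector 3 bids 4 and Collector 4 bids 4.
Truthful bid 19: wins, pays 19, utility 19 - 19 = 0.
Bid 4 instead: wins, pays 4, utility 19 - 4 = 15.
Since 15 > 0, bidding 4 is strictly better here, so truthful bidding is not dominant.

No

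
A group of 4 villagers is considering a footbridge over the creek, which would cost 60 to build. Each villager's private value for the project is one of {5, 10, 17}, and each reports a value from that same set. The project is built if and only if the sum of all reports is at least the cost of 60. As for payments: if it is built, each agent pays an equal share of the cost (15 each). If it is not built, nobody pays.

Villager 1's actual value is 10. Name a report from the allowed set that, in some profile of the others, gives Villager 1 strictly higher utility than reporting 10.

Suppose Villager 2 reports 17, Villager 3 reports 17 and Villager 4 reports 17.
Report 10: project built, pays 15, utility 10 - 15 = -5.
Report 5: project not built, utility 0.
So reporting 5 beats truth here (0 > -5).

5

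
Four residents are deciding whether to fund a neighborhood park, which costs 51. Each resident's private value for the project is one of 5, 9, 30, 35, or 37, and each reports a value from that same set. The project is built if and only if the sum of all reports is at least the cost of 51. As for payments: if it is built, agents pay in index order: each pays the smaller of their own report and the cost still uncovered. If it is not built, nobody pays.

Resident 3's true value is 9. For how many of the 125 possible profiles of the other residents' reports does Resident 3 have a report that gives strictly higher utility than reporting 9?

50

Others report (5, 5, 37): truth gives 0; report 5 gives 4 > 0. Violating.
Others report (5, 9, 35): truth gives 0; report 5 gives 4 > 0. Violating.
Others report (5, 9, 37): truth gives 0; report 5 gives 4 > 0. Violating.
Others report (5, 30, 30): truth gives 0; report 5 gives 4 > 0. Violating.
Others report (5, 5, 5): truth gives 0; no alternative beats it.
Others report (5, 5, 9): truth gives 0; no alternative beats it.
(Checking all 125 profiles: 50 have a profitable deviation, 75 do not.)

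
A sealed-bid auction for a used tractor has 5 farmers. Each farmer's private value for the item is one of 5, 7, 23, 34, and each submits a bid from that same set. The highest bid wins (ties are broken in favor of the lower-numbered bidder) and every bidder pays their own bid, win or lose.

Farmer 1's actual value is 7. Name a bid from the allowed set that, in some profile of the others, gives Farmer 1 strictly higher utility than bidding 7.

5

Suppose Farmer 2 bids 5, Farmer 3 bids 5, Farmer 4 bids 5 and Farmer 5 bids 5.
Bid 7: wins, pays 7, utility 7 - 7 = 0.
Bid 5: wins, pays 5, utility 7 - 5 = 2.
So bidding 5 beats truth here (2 > 0).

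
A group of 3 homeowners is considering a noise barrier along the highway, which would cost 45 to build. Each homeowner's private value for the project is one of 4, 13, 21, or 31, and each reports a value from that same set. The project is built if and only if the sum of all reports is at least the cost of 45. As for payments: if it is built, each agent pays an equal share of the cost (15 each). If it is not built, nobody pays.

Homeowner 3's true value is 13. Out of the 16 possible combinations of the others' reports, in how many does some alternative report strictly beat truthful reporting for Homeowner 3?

Others report (4, 31): truth gives -2; report 4 gives 0 > -2. Violating.
Others report (13, 21): truth gives -2; report 4 gives 0 > -2. Violating.
Others report (21, 13): truth gives -2; report 4 gives 0 > -2. Violating.
Others report (31, 4): truth gives -2; report 4 gives 0 > -2. Violating.
Others report (4, 4): truth gives 0; no alternative beats it.
Others report (4, 13): truth gives 0; no alternative beats it.
(Checking all 16 profiles: 4 have a profitable deviation, 12 do not.)

4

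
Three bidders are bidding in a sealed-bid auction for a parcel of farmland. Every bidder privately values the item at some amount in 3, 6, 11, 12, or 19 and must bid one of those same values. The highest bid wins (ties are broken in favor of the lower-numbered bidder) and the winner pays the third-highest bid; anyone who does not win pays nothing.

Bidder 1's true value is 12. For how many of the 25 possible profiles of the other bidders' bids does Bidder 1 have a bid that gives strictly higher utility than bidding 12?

6

Others bid (3, 19): truth gives 0; bid 19 gives 9 > 0. Violating.
Others bid (6, 19): truth gives 0; bid 19 gives 6 > 0. Violating.
Others bid (11, 19): truth gives 0; bid 19 gives 1 > 0. Violating.
Others bid (19, 3): truth gives 0; bid 19 gives 9 > 0. Violating.
Others bid (3, 3): truth gives 9; no alternative beats it.
Others bid (3, 6): truth gives 9; no alternative beats it.
(Checking all 25 profiles: 6 have a profitable deviation, 19 do not.)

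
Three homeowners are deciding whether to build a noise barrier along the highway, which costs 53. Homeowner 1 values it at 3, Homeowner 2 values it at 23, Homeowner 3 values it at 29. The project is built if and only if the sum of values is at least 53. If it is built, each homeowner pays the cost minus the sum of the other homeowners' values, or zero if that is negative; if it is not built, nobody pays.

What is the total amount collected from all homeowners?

49

Total value 55 ≥ cost 53, so it is built.
Homeowner 1: others sum to 52; max(0, 53 - 52) = 1.
Homeowner 2: others sum to 32; max(0, 53 - 32) = 21.
Homeowner 3: others sum to 26; max(0, 53 - 26) = 27.
Total collected = 1 + 21 + 27 = 49.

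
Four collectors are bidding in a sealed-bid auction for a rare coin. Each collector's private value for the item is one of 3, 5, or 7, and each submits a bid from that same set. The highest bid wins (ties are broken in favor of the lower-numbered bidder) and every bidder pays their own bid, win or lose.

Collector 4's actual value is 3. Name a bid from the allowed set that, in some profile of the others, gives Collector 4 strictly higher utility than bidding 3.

5

Suppose Collector 1 bids 3, Collector 2 bids 3 and Collector 3 bids 3.
Bid 3: loses but pays 3, utility -3.
Bid 5: wins, pays 5, utility 3 - 5 = -2.
So bidding 5 beats truth here (-2 > -3).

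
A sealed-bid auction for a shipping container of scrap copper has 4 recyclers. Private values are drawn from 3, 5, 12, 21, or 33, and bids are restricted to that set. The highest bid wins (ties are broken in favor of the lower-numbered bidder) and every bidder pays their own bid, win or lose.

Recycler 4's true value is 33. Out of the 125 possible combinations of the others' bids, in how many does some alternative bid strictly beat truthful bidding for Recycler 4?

Others bid (3, 3, 3): truth gives 0; bid 5 gives 28 > 0. Violating.
Others bid (3, 3, 5): truth gives 0; bid 12 gives 21 > 0. Violating.
Others bid (3, 3, 12): truth gives 0; bid 21 gives 12 > 0. Violating.
Others bid (3, 3, 33): truth gives -33; bid 3 gives -3 > -33. Violating.
Others bid (3, 3, 21): truth gives 0; no alternative beats it.
Others bid (3, 5, 21): truth gives 0; no alternative beats it.
(Checking all 125 profiles: 88 have a profitable deviation, 37 do not.)

88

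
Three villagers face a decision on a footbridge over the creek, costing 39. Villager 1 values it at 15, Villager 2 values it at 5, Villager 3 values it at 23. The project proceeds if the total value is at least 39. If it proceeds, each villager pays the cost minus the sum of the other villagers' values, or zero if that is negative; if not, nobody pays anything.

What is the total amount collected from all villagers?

Total value 43 ≥ cost 39, so it is built.
Villager 1: others sum to 28; max(0, 39 - 28) = 11.
Villager 2: others sum to 38; max(0, 39 - 38) = 1.
Villager 3: others sum to 20; max(0, 39 - 20) = 19.
Total collected = 11 + 1 + 19 = 31.

31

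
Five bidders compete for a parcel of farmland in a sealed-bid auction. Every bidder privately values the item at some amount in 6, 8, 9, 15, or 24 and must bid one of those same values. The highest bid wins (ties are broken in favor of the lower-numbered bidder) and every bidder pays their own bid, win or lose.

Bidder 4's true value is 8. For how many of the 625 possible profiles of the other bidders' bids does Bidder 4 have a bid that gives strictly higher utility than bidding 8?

623

Others bid (6, 6, 6, 9): truth gives -8; bid 9 gives -1 > -8. Violating.
Others bid (6, 6, 6, 15): truth gives -8; bid 6 gives -6 > -8. Violating.
Others bid (6, 6, 6, 24): truth gives -8; bid 6 gives -6 > -8. Violating.
Others bid (6, 6, 8, 6): truth gives -8; bid 9 gives -1 > -8. Violating.
Others bid (6, 6, 6, 6): truth gives 0; no alternative beats it.
Others bid (6, 6, 6, 8): truth gives 0; no alternative beats it.
(Checking all 625 profiles: 623 have a profitable deviation, 2 do not.)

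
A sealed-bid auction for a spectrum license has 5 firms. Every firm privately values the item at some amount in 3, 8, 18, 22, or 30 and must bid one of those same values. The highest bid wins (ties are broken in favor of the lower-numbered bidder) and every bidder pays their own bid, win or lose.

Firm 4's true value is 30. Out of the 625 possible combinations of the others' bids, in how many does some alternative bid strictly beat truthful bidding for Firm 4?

Others bid (3, 3, 3, 3): truth gives 0; bid 8 gives 22 > 0. Violating.
Others bid (3, 3, 3, 8): truth gives 0; bid 8 gives 22 > 0. Violating.
Others bid (3, 3, 3, 18): truth gives 0; bid 18 gives 12 > 0. Violating.
Others bid (3, 3, 3, 22): truth gives 0; bid 22 gives 8 > 0. Violating.
Others bid (3, 3, 3, 30): truth gives 0; no alternative beats it.
Others bid (3, 3, 8, 30): truth gives 0; no alternative beats it.
(Checking all 625 profiles: 413 have a profitable deviation, 212 do not.)

413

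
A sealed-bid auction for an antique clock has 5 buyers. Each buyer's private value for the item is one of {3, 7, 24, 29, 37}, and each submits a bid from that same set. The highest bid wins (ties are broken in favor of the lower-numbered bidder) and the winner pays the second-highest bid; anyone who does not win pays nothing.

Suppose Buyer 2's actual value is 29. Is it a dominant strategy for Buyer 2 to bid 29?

Check each profile of the others' bids and compare truth against every alternative bid.
Others bid (3, 3, 3, 3): truth gives 26, best alternative gives 26.
Others bid (3, 3, 3, 7): truth gives 22, best alternative gives 22.
Others bid (3, 3, 7, 3): truth gives 22, best alternative gives 22.
Others bid (3, 3, 7, 7): truth gives 22, best alternative gives 22.
Others bid (3, 7, 3, 3): truth gives 22, best alternative gives 22.
Others bid (3, 7, 3, 7): truth gives 22, best alternative gives 22.
(Remaining 619 profiles checked similarly; truth is weakly best in each.)
In every case the truthful bid is at least as good as any alternative, so it is a dominant strategy.

Yes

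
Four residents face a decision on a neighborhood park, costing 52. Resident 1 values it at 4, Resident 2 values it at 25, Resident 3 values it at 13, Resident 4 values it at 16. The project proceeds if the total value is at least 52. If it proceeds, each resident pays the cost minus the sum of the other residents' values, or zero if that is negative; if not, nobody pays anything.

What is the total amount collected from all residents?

36

Total value 58 ≥ cost 52, so it is built.
Resident 1: others sum to 54; max(0, 52 - 54) = 0.
Resident 2: others sum to 33; max(0, 52 - 33) = 19.
Resident 3: others sum to 45; max(0, 52 - 45) = 7.
Resident 4: others sum to 42; max(0, 52 - 42) = 10.
Total collected = 0 + 19 + 7 + 10 = 36.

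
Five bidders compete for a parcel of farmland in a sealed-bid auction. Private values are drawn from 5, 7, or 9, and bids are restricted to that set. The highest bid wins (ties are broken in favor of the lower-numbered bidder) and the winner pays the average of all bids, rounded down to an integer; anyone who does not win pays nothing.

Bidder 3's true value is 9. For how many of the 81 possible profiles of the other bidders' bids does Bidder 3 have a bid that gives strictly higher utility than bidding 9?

Others bid (5, 5, 5, 7): truth gives 3; bid 7 gives 4 > 3. Violating.
Others bid (5, 5, 7, 5): truth gives 3; bid 7 gives 4 > 3. Violating.
Others bid (5, 5, 5, 5): truth gives 4; no alternative beats it.
Others bid (5, 5, 5, 9): truth gives 3; no alternative beats it.
(Checking all 81 profiles: 2 have a profitable deviation, 79 do not.)

2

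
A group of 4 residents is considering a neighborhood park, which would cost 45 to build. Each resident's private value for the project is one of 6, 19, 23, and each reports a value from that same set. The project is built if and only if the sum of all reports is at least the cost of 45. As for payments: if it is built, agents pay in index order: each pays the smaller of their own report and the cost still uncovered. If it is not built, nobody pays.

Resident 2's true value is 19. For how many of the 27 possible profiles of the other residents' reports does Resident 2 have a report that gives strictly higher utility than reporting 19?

20

Others report (6, 19, 19): truth gives 0; report 6 gives 13 > 0. Violating.
Others report (6, 19, 23): truth gives 0; report 6 gives 13 > 0. Violating.
Others report (6, 23, 19): truth gives 0; report 6 gives 13 > 0. Violating.
Others report (6, 23, 23): truth gives 0; report 6 gives 13 > 0. Violating.
Others report (6, 6, 6): truth gives 0; no alternative beats it.
Others report (6, 6, 19): truth gives 0; no alternative beats it.
(Checking all 27 profiles: 20 have a profitable deviation, 7 do not.)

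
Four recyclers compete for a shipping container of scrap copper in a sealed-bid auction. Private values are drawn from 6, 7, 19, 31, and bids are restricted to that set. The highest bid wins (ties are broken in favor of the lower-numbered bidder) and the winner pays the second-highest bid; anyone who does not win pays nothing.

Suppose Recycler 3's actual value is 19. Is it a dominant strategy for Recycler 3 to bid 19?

Check each profile of the others' bids and compare truth against every alternative bid.
Others bid (6, 6, 6): truth gives 13, best alternative gives 13.
Others bid (6, 6, 7): truth gives 12, best alternative gives 12.
Others bid (6, 7, 6): truth gives 12, best alternative gives 12.
Others bid (6, 7, 7): truth gives 12, best alternative gives 12.
Others bid (7, 6, 6): truth gives 12, best alternative gives 12.
Others bid (7, 6, 7): truth gives 12, best alternative gives 12.
(Remaining 58 profiles checked similarly; truth is weakly best in each.)
In every case the truthful bid is at least as good as any alternative, so it is a dominant strategy.

Yes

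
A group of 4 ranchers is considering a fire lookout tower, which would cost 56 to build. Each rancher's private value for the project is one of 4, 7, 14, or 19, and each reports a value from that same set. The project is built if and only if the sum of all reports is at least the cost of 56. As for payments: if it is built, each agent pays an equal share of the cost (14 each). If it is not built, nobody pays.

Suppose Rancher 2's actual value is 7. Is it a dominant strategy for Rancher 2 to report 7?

Yes

Check each profile of the others' reports and compare truth against every alternative report.
Others report (14, 19, 19): truth gives -7, best alternative gives -7.
Others report (19, 14, 19): truth gives -7, best alternative gives -7.
Others report (19, 19, 14): truth gives -7, best alternative gives -7.
Others report (19, 19, 19): truth gives -7, best alternative gives -7.
Others report (4, 4, 4): truth gives 0, best alternative gives 0.
Others report (4, 4, 7): truth gives 0, best alternative gives 0.
(Remaining 58 profiles checked similarly; truth is weakly best in each.)
In every case the truthful report is at least as good as any alternative, so it is a dominant strategy.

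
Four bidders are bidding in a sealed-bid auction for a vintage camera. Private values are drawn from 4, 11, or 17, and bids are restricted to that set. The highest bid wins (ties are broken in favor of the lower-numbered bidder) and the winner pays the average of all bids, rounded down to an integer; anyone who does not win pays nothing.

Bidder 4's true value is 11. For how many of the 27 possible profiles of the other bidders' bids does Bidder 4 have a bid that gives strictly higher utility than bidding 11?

Others bid (4, 4, 11): truth gives 0; bid 17 gives 2 > 0. Violating.
Others bid (4, 11, 4): truth gives 0; bid 17 gives 2 > 0. Violating.
Others bid (4, 11, 11): truth gives 0; bid 17 gives 1 > 0. Violating.
Others bid (11, 4, 4): truth gives 0; bid 17 gives 2 > 0. Violating.
Others bid (4, 4, 4): truth gives 6; no alternative beats it.
Others bid (4, 4, 17): truth gives 0; no alternative beats it.
(Checking all 27 profiles: 6 have a profitable deviation, 21 do not.)

6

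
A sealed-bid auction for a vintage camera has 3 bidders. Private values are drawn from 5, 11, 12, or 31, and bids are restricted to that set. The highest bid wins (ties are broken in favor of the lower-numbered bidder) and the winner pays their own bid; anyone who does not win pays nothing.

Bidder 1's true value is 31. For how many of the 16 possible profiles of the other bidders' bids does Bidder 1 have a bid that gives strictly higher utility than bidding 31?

9

Others bid (5, 5): truth gives 0; bid 5 gives 26 > 0. Violating.
Others bid (5, 11): truth gives 0; bid 11 gives 20 > 0. Violating.
Others bid (5, 12): truth gives 0; bid 12 gives 19 > 0. Violating.
Others bid (11, 5): truth gives 0; bid 11 gives 20 > 0. Violating.
Others bid (5, 31): truth gives 0; no alternative beats it.
Others bid (11, 31): truth gives 0; no alternative beats it.
(Checking all 16 profiles: 9 have a profitable deviation, 7 do not.)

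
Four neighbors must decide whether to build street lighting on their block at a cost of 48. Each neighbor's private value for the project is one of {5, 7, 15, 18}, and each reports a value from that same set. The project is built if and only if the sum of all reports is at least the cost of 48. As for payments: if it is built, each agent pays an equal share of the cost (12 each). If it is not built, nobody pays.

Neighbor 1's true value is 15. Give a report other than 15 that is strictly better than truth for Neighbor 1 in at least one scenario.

Suppose Neighbor 2 reports 5, Neighbor 3 reports 7 and Neighbor 4 reports 18.
Report 15: project not built, utility 0.
Report 18: project built, pays 12, utility 15 - 12 = 3.
So reporting 18 beats truth here (3 > 0).

18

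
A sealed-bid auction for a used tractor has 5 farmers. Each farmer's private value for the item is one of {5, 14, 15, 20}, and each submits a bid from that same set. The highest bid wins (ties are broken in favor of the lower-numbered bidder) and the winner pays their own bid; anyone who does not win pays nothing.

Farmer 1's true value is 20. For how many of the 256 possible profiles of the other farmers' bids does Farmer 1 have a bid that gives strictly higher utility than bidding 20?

Others bid (5, 5, 5, 5): truth gives 0; bid 5 gives 15 > 0. Violating.
Others bid (5, 5, 5, 14): truth gives 0; bid 14 gives 6 > 0. Violating.
Others bid (5, 5, 5, 15): truth gives 0; bid 15 gives 5 > 0. Violating.
Others bid (5, 5, 14, 5): truth gives 0; bid 14 gives 6 > 0. Violating.
Others bid (5, 5, 5, 20): truth gives 0; no alternative beats it.
Others bid (5, 5, 14, 20): truth gives 0; no alternative beats it.
(Checking all 256 profiles: 81 have a profitable deviation, 175 do not.)

81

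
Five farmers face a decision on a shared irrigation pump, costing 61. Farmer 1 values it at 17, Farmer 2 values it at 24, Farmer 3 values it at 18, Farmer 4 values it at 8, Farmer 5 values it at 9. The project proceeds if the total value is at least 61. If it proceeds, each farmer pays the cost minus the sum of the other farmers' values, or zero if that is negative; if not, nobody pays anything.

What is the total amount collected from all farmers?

Total value 76 ≥ cost 61, so it is built.
Farmer 1: others sum to 59; max(0, 61 - 59) = 2.
Farmer 2: others sum to 52; max(0, 61 - 52) = 9.
Farmer 3: others sum to 58; max(0, 61 - 58) = 3.
Farmer 4: others sum to 68; max(0, 61 - 68) = 0.
Farmer 5: others sum to 67; max(0, 61 - 67) = 0.
Total collected = 2 + 9 + 3 + 0 + 0 = 14.

14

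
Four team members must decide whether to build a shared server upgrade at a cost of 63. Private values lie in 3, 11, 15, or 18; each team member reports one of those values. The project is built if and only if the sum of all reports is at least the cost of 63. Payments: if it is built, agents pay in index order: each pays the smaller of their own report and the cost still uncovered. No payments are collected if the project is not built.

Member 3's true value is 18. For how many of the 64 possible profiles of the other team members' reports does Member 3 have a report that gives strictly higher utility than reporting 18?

Others report (15, 15, 18): truth gives 0; report 15 gives 3 > 0. Violating.
Others report (15, 18, 15): truth gives 0; report 15 gives 3 > 0. Violating.
Others report (15, 18, 18): truth gives 0; report 15 gives 3 > 0. Violating.
Others report (18, 15, 15): truth gives 0; report 15 gives 3 > 0. Violating.
Others report (3, 3, 3): truth gives 0; no alternative beats it.
Others report (3, 3, 11): truth gives 0; no alternative beats it.
(Checking all 64 profiles: 7 have a profitable deviation, 57 do not.)

7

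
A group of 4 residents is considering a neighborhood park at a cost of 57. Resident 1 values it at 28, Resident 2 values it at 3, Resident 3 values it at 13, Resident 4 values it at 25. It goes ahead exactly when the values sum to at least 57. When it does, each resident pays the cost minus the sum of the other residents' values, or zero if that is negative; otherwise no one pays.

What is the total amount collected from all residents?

Total value 69 ≥ cost 57, so it is built.
Resident 1: others sum to 41; max(0, 57 - 41) = 16.
Resident 2: others sum to 66; max(0, 57 - 66) = 0.
Resident 3: others sum to 56; max(0, 57 - 56) = 1.
Resident 4: others sum to 44; max(0, 57 - 44) = 13.
Total collected = 16 + 0 + 1 + 13 = 30.

30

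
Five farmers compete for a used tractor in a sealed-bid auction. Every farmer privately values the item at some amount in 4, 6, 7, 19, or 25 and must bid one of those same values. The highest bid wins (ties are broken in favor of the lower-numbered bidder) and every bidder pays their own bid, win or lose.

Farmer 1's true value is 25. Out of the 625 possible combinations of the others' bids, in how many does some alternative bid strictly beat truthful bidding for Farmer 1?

Others bid (4, 4, 4, 4): truth gives 0; bid 4 gives 21 > 0. Violating.
Others bid (4, 4, 4, 6): truth gives 0; bid 6 gives 19 > 0. Violating.
Others bid (4, 4, 4, 7): truth gives 0; bid 7 gives 18 > 0. Violating.
Others bid (4, 4, 4, 19): truth gives 0; bid 19 gives 6 > 0. Violating.
Others bid (4, 4, 4, 25): truth gives 0; no alternative beats it.
Others bid (4, 4, 6, 25): truth gives 0; no alternative beats it.
(Checking all 625 profiles: 256 have a profitable deviation, 369 do not.)

256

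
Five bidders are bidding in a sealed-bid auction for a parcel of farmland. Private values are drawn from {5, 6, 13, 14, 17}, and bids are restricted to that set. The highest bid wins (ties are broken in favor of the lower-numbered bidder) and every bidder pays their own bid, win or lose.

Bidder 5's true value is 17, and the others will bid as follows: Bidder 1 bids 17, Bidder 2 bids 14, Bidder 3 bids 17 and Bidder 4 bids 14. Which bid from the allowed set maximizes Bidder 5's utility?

5

Bid 5: loses but pays 5, utility -5.
Bid 6: loses but pays 6, utility -6.
Bid 13: loses but pays 13, utility -13.
Bid 14: loses but pays 14, utility -14.
Bid 17: loses but pays 17, utility -17.
The best choice is 5 with utility -5.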